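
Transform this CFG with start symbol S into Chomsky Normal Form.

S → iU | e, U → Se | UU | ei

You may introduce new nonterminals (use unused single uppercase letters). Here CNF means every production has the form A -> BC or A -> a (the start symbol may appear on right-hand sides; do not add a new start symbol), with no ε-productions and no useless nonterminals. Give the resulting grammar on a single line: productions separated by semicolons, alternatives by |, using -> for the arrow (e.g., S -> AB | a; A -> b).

S -> e | AU; A -> i; B -> e; U -> BA | SB | UU

No ε-productions.
No unit productions to eliminate.
TERM: introduce B -> e, A -> i and substitute in every rule of length ≥2.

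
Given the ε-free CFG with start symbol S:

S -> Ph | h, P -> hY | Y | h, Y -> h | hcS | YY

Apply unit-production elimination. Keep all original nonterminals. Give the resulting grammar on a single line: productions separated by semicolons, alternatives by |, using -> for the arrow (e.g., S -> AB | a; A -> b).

S -> h | Ph; P -> h | YY | hY | hcS; Y -> h | YY | hcS

Unit productions: P->Y.
Unit pairs (A ⇒* B via units): (P,Y).
S: inherits non-unit rules of {S} → Ph | h.
P: inherits non-unit rules of {P, Y} → YY | h | hY | hcS.
Y: inherits non-unit rules of {Y} → YY | h | hcS.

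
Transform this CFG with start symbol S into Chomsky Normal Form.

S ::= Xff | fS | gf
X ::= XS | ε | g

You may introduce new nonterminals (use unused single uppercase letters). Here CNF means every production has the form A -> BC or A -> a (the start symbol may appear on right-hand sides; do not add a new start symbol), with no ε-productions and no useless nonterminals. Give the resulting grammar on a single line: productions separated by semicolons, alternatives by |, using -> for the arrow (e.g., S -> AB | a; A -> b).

Nullable: {X}; after ε-elimination: S -> fS | ff | gf | Xff; X -> S | g | XS.
After unit-elimination: S -> fS | ff | gf | Xff; X -> g | XS | fS | ff | gf | Xff.
TERM: introduce A -> f, B -> g and substitute in every rule of length ≥2.
BIN: S -> XAA becomes S -> XC, C -> AA; X -> XAA becomes X -> XD, D -> AA.

S -> AA | AS | BA | XC; A -> f; B -> g; C -> AA; D -> AA; X -> g | AA | AS | BA | XD | XS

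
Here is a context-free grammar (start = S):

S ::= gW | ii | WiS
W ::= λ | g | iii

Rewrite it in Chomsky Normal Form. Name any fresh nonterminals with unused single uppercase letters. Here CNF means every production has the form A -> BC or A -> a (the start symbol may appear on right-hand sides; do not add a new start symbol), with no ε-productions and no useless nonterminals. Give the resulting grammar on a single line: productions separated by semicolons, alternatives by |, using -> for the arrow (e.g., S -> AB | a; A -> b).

S -> g | AA | AS | BW | WC; A -> i; B -> g; C -> AS; D -> AA; W -> g | AD

Nullable: {W}; after ε-elimination: S -> g | gW | iS | ii | WiS; W -> g | iii.
No unit productions to eliminate.
TERM: introduce B -> g, A -> i and substitute in every rule of length ≥2.
BIN: S -> WAS becomes S -> WC, C -> AS; W -> AAA becomes W -> AD, D -> AA.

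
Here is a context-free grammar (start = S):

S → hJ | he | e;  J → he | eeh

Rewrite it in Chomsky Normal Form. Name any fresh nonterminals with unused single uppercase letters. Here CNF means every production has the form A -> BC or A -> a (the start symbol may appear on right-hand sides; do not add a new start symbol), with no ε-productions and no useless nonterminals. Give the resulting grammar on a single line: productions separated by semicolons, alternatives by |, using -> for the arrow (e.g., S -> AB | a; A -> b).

S -> e | BA | BJ; A -> e; B -> h; C -> AB; J -> AC | BA

No ε-productions.
No unit productions to eliminate.
TERM: introduce A -> e, B -> h and substitute in every rule of length ≥2.
BIN: J -> AAB becomes J -> AC, C -> AB.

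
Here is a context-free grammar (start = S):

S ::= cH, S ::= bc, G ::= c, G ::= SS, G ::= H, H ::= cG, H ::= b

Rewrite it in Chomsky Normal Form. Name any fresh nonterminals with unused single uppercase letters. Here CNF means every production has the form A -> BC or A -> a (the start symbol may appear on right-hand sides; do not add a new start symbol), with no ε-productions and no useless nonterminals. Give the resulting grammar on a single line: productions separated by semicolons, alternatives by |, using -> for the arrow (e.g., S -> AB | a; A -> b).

S -> AH | BA; A -> c; B -> b; G -> b | c | AG | SS; H -> b | AG

No ε-productions.
After unit-elimination: S -> bc | cH; G -> b | c | SS | cG; H -> b | cG.
TERM: introduce B -> b, A -> c and substitute in every rule of length ≥2.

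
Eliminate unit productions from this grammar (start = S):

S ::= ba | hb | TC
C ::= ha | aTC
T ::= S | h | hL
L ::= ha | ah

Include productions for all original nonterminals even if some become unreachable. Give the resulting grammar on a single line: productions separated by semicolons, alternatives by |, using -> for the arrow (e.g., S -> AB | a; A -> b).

Unit productions: T->S.
Unit pairs (A ⇒* B via units): (T,S).
S: inherits non-unit rules of {S} → TC | ba | hb.
C: inherits non-unit rules of {C} → aTC | ha.
L: inherits non-unit rules of {L} → ah | ha.
T: inherits non-unit rules of {S, T} → TC | ba | h | hL | hb.

S -> TC | ba | hb; C -> ha | aTC; L -> ah | ha; T -> h | TC | ba | hL | hb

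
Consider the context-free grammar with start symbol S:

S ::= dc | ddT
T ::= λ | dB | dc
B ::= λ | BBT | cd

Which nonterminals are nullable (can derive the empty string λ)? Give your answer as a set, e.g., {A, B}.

{B, T}

Directly nullable (have an ε-rule): {B, T}.
Not nullable: S — each has a terminal in every rule's right-hand side or depends on a non-nullable symbol.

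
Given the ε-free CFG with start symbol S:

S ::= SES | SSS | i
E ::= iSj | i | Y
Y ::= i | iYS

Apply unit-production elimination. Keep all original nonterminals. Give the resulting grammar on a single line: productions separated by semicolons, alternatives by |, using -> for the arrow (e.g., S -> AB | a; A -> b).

S -> i | SES | SSS; E -> i | iSj | iYS; Y -> i | iYS

Unit productions: E->Y.
Unit pairs (A ⇒* B via units): (E,Y).
S: inherits non-unit rules of {S} → SES | SSS | i.
E: inherits non-unit rules of {E, Y} → i | iSj | iYS.
Y: inherits non-unit rules of {Y} → i | iYS.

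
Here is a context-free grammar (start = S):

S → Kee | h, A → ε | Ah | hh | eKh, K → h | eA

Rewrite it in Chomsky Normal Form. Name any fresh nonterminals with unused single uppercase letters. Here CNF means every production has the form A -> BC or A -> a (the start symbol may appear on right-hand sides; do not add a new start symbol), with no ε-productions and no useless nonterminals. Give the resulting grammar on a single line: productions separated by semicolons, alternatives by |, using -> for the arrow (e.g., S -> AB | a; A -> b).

Nullable: {A}; after ε-elimination: S -> h | Kee; A -> h | Ah | hh | eKh; K -> e | h | eA.
No unit productions to eliminate.
TERM: introduce C -> e, B -> h and substitute in every rule of length ≥2.
BIN: A -> CKB becomes A -> CD, D -> KB; S -> KCC becomes S -> KE, E -> CC.

S -> h | KE; A -> h | AB | BB | CD; B -> h; C -> e; D -> KB; E -> CC; K -> e | h | CA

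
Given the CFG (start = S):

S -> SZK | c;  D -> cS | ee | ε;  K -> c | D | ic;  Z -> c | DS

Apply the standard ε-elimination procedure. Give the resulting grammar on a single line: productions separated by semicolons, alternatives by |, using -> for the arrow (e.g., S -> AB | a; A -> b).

S -> c | SZ | SZK; D -> cS | ee; K -> D | c | ic; Z -> S | c | DS

Nullable set: {D, K}.
S -> SZK: K nullable, giving SZ | SZK.
Drop D -> ε.
K -> D: D nullable, giving D.
Z -> DS: D nullable, giving DS | S.
Unchanged (no nullable symbols): S -> c; D -> cS; D -> ee; K -> c; K -> ic; Z -> c.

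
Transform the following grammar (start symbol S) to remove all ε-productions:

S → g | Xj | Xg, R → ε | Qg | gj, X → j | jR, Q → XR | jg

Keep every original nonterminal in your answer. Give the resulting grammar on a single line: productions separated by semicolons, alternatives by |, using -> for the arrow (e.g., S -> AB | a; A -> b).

Nullable set: {R}.
Q -> XR: R nullable, giving X | XR.
Drop R -> ε.
X -> jR: R nullable, giving j | jR.
Unchanged (no nullable symbols): S -> Xg; S -> Xj; S -> g; Q -> jg; R -> Qg; R -> gj; X -> j.

S -> g | Xg | Xj; Q -> X | XR | jg; R -> Qg | gj; X -> j | jR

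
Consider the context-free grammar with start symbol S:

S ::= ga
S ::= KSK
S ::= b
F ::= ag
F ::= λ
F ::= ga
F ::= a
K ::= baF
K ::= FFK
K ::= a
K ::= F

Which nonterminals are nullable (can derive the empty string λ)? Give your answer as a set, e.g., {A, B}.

{F, K}

Directly nullable (have an ε-rule): {F}.
K is nullable via K -> F (every symbol on the right is already known nullable).
Not nullable: S — each has a terminal in every rule's right-hand side or depends on a non-nullable symbol.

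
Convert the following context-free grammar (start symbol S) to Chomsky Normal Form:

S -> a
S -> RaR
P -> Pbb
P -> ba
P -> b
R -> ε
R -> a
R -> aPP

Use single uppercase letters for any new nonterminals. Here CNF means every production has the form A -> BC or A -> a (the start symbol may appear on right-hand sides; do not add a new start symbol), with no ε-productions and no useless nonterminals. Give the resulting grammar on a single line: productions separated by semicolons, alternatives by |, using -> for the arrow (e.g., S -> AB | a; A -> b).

S -> a | BR | RB | RE; A -> b; B -> a; C -> AA; D -> PP; E -> BR; P -> b | AB | PC; R -> a | BD

Nullable: {R}; after ε-elimination: S -> a | Ra | aR | RaR; P -> b | ba | Pbb; R -> a | aPP.
No unit productions to eliminate.
TERM: introduce B -> a, A -> b and substitute in every rule of length ≥2.
BIN: P -> PAA becomes P -> PC, C -> AA; R -> BPP becomes R -> BD, D -> PP; S -> RBR becomes S -> RE, E -> BR.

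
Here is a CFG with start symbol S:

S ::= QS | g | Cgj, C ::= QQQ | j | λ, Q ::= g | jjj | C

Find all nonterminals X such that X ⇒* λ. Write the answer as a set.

{C, Q}

Directly nullable (have an ε-rule): {C}.
Q is nullable via Q -> C (every symbol on the right is already known nullable).
Not nullable: S — each has a terminal in every rule's right-hand side or depends on a non-nullable symbol.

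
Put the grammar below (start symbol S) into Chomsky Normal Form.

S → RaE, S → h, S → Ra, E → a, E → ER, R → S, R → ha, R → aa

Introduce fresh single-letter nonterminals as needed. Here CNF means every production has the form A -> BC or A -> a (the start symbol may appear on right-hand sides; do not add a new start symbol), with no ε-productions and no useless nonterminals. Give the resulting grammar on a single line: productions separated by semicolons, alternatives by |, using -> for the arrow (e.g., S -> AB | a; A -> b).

S -> h | RA | RD; A -> a; B -> h; C -> AE; D -> AE; E -> a | ER; R -> h | AA | BA | RA | RC

No ε-productions.
After unit-elimination: S -> h | Ra | RaE; E -> a | ER; R -> h | Ra | aa | ha | RaE.
TERM: introduce A -> a, B -> h and substitute in every rule of length ≥2.
BIN: R -> RAE becomes R -> RC, C -> AE; S -> RAE becomes S -> RD, D -> AE.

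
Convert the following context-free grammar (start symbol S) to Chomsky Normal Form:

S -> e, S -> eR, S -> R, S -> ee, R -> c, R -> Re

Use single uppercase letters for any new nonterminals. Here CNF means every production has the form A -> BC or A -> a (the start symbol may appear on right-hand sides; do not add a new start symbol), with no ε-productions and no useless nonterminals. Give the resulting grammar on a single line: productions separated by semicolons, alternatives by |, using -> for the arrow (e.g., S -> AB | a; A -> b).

No ε-productions.
After unit-elimination: S -> c | e | Re | eR | ee; R -> c | Re.
TERM: introduce A -> e and substitute in every rule of length ≥2.

S -> c | e | AA | AR | RA; A -> e; R -> c | RA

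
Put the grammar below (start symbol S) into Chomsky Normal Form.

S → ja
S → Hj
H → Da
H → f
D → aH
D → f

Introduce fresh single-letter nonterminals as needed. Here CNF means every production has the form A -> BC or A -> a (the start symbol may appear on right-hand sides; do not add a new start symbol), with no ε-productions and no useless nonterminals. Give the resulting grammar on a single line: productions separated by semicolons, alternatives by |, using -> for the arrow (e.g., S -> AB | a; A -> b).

No ε-productions.
No unit productions to eliminate.
TERM: introduce A -> a, B -> j and substitute in every rule of length ≥2.

S -> BA | HB; A -> a; B -> j; D -> f | AH; H -> f | DA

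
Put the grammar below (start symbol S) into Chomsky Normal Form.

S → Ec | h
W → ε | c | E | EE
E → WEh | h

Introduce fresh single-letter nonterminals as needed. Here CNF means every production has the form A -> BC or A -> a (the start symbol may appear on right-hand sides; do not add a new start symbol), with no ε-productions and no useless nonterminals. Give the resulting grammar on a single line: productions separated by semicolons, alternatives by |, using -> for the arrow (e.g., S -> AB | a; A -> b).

S -> h | EB; A -> h; B -> c; C -> EA; D -> EA; E -> h | EA | WC; W -> c | h | EA | EE | WD

Nullable: {W}; after ε-elimination: S -> h | Ec; E -> h | Eh | WEh; W -> E | c | EE.
After unit-elimination: S -> h | Ec; E -> h | Eh | WEh; W -> c | h | EE | Eh | WEh.
TERM: introduce B -> c, A -> h and substitute in every rule of length ≥2.
BIN: E -> WEA becomes E -> WC, C -> EA; W -> WEA becomes W -> WD, D -> EA.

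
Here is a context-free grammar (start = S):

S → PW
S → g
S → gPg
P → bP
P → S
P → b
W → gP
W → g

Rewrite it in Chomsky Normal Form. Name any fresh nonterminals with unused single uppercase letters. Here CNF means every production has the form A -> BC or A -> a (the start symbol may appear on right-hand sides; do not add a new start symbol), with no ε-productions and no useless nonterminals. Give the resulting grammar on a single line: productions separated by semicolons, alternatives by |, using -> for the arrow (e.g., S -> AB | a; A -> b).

No ε-productions.
After unit-elimination: S -> g | PW | gPg; P -> b | g | PW | bP | gPg; W -> g | gP.
TERM: introduce A -> b, B -> g and substitute in every rule of length ≥2.
BIN: P -> BPB becomes P -> BC, C -> PB; S -> BPB becomes S -> BD, D -> PB.

S -> g | BD | PW; A -> b; B -> g; C -> PB; D -> PB; P -> b | g | AP | BC | PW; W -> g | BP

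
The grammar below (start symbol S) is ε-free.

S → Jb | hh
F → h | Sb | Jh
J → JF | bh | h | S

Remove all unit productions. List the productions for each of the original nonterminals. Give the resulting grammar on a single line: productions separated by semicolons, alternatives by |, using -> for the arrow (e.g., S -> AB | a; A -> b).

Unit productions: J->S.
Unit pairs (A ⇒* B via units): (J,S).
S: inherits non-unit rules of {S} → Jb | hh.
F: inherits non-unit rules of {F} → Jh | Sb | h.
J: inherits non-unit rules of {J, S} → JF | Jb | bh | h | hh.

S -> Jb | hh; F -> h | Jh | Sb; J -> h | JF | Jb | bh | hh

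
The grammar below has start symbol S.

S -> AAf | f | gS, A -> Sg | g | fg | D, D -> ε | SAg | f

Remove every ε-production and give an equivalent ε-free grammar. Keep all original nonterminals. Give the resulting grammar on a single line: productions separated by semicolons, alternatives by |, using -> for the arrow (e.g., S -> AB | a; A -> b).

S -> f | Af | gS | AAf; A -> D | g | Sg | fg; D -> f | Sg | SAg

Nullable set: {A, D}.
S -> AAf: A, A nullable, giving AAf | Af | f.
A -> D: D nullable, giving D.
Drop D -> ε.
D -> SAg: A nullable, giving SAg | Sg.
Unchanged (no nullable symbols): S -> f; S -> gS; A -> Sg; A -> fg; A -> g; D -> f.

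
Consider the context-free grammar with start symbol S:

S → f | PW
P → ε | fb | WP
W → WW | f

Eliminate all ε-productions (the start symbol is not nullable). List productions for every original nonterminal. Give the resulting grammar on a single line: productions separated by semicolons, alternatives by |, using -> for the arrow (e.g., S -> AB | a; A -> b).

Nullable set: {P}.
S -> PW: P nullable, giving PW | W.
Drop P -> ε.
P -> WP: P nullable, giving W | WP.
Unchanged (no nullable symbols): S -> f; P -> fb; W -> WW; W -> f.

S -> W | f | PW; P -> W | WP | fb; W -> f | WW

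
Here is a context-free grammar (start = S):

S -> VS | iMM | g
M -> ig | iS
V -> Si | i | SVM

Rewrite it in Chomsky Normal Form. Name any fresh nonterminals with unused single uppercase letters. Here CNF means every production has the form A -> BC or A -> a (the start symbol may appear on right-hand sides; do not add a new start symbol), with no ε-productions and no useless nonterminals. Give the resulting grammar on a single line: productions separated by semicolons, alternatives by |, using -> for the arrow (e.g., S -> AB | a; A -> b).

S -> g | AC | VS; A -> i; B -> g; C -> MM; D -> VM; M -> AB | AS; V -> i | SA | SD

No ε-productions.
No unit productions to eliminate.
TERM: introduce B -> g, A -> i and substitute in every rule of length ≥2.
BIN: S -> AMM becomes S -> AC, C -> MM; V -> SVM becomes V -> SD, D -> VM.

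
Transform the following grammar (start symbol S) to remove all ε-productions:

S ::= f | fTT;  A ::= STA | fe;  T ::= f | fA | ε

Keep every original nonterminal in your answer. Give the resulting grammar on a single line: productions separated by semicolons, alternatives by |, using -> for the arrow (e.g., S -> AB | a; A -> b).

S -> f | fT | fTT; A -> SA | fe | STA; T -> f | fA

Nullable set: {T}.
S -> fTT: T, T nullable, giving f | fT | fTT.
A -> STA: T nullable, giving SA | STA.
Drop T -> ε.
Unchanged (no nullable symbols): S -> f; A -> fe; T -> f; T -> fA.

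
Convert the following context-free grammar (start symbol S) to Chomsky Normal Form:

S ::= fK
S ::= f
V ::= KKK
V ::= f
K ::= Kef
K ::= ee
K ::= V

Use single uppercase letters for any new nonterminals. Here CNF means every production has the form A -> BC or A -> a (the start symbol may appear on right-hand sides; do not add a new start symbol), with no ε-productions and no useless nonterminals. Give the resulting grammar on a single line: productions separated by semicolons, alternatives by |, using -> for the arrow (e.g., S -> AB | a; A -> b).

S -> f | BK; A -> e; B -> f; C -> AB; D -> KK; K -> f | AA | KC | KD

No ε-productions.
After unit-elimination: S -> f | fK; K -> f | ee | KKK | Kef; V -> f | KKK.
TERM: introduce A -> e, B -> f and substitute in every rule of length ≥2.
BIN: K -> KAB becomes K -> KC, C -> AB; K -> KKK becomes K -> KD, D -> KK; V -> KKK becomes V -> KE, E -> KK.
Drop unreachable/unproductive: V.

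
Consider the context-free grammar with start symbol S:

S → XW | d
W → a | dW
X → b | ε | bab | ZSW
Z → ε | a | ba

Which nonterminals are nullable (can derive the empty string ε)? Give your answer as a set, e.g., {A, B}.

Directly nullable (have an ε-rule): {X, Z}.
Not nullable: S, W — each has a terminal in every rule's right-hand side or depends on a non-nullable symbol.

{X, Z}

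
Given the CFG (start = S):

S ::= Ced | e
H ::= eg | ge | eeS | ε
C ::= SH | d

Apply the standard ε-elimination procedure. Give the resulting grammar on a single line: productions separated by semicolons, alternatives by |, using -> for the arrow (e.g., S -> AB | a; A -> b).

S -> e | Ced; C -> S | d | SH; H -> eg | ge | eeS

Nullable set: {H}.
C -> SH: H nullable, giving S | SH.
Drop H -> ε.
Unchanged (no nullable symbols): S -> Ced; S -> e; C -> d; H -> eeS; H -> eg; H -> ge.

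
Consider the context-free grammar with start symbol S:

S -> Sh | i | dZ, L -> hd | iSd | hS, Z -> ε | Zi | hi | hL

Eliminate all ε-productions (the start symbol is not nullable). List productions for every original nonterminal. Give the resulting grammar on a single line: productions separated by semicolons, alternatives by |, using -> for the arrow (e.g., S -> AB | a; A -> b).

S -> d | i | Sh | dZ; L -> hS | hd | iSd; Z -> i | Zi | hL | hi

Nullable set: {Z}.
S -> dZ: Z nullable, giving d | dZ.
Drop Z -> ε.
Z -> Zi: Z nullable, giving Zi | i.
Unchanged (no nullable symbols): S -> Sh; S -> i; L -> hS; L -> hd; L -> iSd; Z -> hL; Z -> hi.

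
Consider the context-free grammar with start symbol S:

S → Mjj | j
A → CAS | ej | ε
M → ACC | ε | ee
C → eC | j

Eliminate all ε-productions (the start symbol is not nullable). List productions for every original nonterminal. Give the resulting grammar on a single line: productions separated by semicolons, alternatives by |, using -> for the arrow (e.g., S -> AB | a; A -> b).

S -> j | jj | Mjj; A -> CS | ej | CAS; C -> j | eC; M -> CC | ee | ACC

Nullable set: {A, M}.
S -> Mjj: M nullable, giving Mjj | jj.
Drop A -> ε.
A -> CAS: A nullable, giving CAS | CS.
Drop M -> ε.
M -> ACC: A nullable, giving ACC | CC.
Unchanged (no nullable symbols): S -> j; A -> ej; C -> eC; C -> j; M -> ee.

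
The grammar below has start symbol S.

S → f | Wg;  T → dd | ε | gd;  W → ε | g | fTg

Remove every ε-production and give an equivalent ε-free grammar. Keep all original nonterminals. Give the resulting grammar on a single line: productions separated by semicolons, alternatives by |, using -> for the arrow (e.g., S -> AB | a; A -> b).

S -> f | g | Wg; T -> dd | gd; W -> g | fg | fTg

Nullable set: {T, W}.
S -> Wg: W nullable, giving Wg | g.
Drop T -> ε.
Drop W -> ε.
W -> fTg: T nullable, giving fTg | fg.
Unchanged (no nullable symbols): S -> f; T -> dd; T -> gd; W -> g.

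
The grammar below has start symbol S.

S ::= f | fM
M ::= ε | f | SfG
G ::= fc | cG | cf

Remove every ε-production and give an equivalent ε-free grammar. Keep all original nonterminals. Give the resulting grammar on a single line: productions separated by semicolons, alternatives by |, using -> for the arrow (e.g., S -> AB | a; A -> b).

Nullable set: {M}.
S -> fM: M nullable, giving f | fM.
Drop M -> ε.
Unchanged (no nullable symbols): S -> f; G -> cG; G -> cf; G -> fc; M -> SfG; M -> f.

S -> f | fM; G -> cG | cf | fc; M -> f | SfG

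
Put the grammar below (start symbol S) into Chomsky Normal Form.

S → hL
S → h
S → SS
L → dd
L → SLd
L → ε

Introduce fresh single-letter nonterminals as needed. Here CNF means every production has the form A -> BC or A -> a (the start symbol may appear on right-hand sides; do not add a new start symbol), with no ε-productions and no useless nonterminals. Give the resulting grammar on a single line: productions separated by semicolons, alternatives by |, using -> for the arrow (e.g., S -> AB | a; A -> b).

S -> h | BL | SS; A -> d; B -> h; C -> LA; L -> AA | SA | SC

Nullable: {L}; after ε-elimination: S -> h | SS | hL; L -> Sd | dd | SLd.
No unit productions to eliminate.
TERM: introduce A -> d, B -> h and substitute in every rule of length ≥2.
BIN: L -> SLA becomes L -> SC, C -> LA.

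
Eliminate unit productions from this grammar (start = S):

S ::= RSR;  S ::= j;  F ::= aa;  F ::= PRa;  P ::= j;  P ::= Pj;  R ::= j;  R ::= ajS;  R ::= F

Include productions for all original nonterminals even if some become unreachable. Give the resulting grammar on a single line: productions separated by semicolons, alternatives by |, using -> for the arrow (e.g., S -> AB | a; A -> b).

Unit productions: R->F.
Unit pairs (A ⇒* B via units): (R,F).
S: inherits non-unit rules of {S} → RSR | j.
F: inherits non-unit rules of {F} → PRa | aa.
P: inherits non-unit rules of {P} → Pj | j.
R: inherits non-unit rules of {F, R} → PRa | aa | ajS | j.

S -> j | RSR; F -> aa | PRa; P -> j | Pj; R -> j | aa | PRa | ajS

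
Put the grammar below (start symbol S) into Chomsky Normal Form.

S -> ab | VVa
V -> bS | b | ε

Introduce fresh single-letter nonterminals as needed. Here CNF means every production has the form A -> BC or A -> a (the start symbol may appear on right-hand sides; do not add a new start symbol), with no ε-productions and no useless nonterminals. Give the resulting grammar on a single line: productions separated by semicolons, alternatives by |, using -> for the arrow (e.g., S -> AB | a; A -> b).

S -> a | AB | VA | VC; A -> a; B -> b; C -> VA; V -> b | BS

Nullable: {V}; after ε-elimination: S -> a | Va | ab | VVa; V -> b | bS.
No unit productions to eliminate.
TERM: introduce A -> a, B -> b and substitute in every rule of length ≥2.
BIN: S -> VVA becomes S -> VC, C -> VA.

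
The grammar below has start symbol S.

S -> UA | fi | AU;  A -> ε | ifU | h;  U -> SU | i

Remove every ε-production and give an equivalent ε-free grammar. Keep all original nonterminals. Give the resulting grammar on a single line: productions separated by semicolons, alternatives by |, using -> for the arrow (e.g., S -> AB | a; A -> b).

Nullable set: {A}.
S -> AU: A nullable, giving AU | U.
S -> UA: A nullable, giving U | UA.
Drop A -> ε.
Unchanged (no nullable symbols): S -> fi; A -> h; A -> ifU; U -> SU; U -> i.

S -> U | AU | UA | fi; A -> h | ifU; U -> i | SU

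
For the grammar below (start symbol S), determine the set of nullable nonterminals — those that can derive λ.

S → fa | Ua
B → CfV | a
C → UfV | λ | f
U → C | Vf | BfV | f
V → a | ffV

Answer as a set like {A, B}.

{C, U}

Directly nullable (have an ε-rule): {C}.
U is nullable via U -> C (every symbol on the right is already known nullable).
Not nullable: B, S, V — each has a terminal in every rule's right-hand side or depends on a non-nullable symbol.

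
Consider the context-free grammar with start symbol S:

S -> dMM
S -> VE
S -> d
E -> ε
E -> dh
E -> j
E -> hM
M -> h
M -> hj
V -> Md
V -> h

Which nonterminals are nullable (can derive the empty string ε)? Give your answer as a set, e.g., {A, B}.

Directly nullable (have an ε-rule): {E}.
Not nullable: M, S, V — each has a terminal in every rule's right-hand side or depends on a non-nullable symbol.

{E}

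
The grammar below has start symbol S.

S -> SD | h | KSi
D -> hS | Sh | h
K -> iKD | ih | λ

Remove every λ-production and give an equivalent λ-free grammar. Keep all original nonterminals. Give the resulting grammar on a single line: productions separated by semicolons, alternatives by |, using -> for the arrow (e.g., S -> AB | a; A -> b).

Nullable set: {K}.
S -> KSi: K nullable, giving KSi | Si.
Drop K -> λ.
K -> iKD: K nullable, giving iD | iKD.
Unchanged (no nullable symbols): S -> SD; S -> h; D -> Sh; D -> h; D -> hS; K -> ih.

S -> h | SD | Si | KSi; D -> h | Sh | hS; K -> iD | ih | iKD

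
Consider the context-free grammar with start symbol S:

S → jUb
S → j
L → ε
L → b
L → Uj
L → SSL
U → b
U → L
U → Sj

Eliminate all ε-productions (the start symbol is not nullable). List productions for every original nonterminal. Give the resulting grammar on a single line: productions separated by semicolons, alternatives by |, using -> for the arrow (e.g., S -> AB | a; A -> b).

S -> j | jb | jUb; L -> b | j | SS | Uj | SSL; U -> L | b | Sj

Nullable set: {L, U}.
S -> jUb: U nullable, giving jUb | jb.
Drop L -> ε.
L -> SSL: L nullable, giving SS | SSL.
L -> Uj: U nullable, giving Uj | j.
U -> L: L nullable, giving L.
Unchanged (no nullable symbols): S -> j; L -> b; U -> Sj; U -> b.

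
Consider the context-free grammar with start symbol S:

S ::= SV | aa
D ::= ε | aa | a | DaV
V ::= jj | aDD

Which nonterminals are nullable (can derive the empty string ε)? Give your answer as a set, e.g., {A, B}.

Directly nullable (have an ε-rule): {D}.
Not nullable: S, V — each has a terminal in every rule's right-hand side or depends on a non-nullable symbol.

{D}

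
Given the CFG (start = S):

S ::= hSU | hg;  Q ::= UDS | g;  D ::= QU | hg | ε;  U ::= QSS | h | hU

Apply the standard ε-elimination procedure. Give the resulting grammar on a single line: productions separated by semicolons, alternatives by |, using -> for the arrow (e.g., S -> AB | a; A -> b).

S -> hg | hSU; D -> QU | hg; Q -> g | US | UDS; U -> h | hU | QSS

Nullable set: {D}.
Drop D -> ε.
Q -> UDS: D nullable, giving UDS | US.
Unchanged (no nullable symbols): S -> hSU; S -> hg; D -> QU; D -> hg; Q -> g; U -> QSS; U -> h; U -> hU.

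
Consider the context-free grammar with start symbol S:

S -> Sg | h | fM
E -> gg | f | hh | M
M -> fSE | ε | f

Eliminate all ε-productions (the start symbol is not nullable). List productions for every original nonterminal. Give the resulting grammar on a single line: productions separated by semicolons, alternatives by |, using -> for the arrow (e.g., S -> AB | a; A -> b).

Nullable set: {E, M}.
S -> fM: M nullable, giving f | fM.
E -> M: M nullable, giving M.
Drop M -> ε.
M -> fSE: E nullable, giving fS | fSE.
Unchanged (no nullable symbols): S -> Sg; S -> h; E -> f; E -> gg; E -> hh; M -> f.

S -> f | h | Sg | fM; E -> M | f | gg | hh; M -> f | fS | fSE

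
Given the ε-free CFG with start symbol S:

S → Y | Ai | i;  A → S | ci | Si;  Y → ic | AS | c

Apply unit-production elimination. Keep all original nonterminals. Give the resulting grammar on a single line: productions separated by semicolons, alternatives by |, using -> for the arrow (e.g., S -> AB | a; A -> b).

Unit productions: A->S, S->Y.
Unit pairs (A ⇒* B via units): (A,S), (A,Y), (S,Y).
S: inherits non-unit rules of {S, Y} → AS | Ai | c | i | ic.
A: inherits non-unit rules of {A, S, Y} → AS | Ai | Si | c | ci | i | ic.
Y: inherits non-unit rules of {Y} → AS | c | ic.

S -> c | i | AS | Ai | ic; A -> c | i | AS | Ai | Si | ci | ic; Y -> c | AS | ic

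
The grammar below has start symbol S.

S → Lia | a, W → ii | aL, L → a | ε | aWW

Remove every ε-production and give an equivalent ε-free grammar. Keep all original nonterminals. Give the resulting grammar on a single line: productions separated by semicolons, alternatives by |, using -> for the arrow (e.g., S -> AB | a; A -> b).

S -> a | ia | Lia; L -> a | aWW; W -> a | aL | ii

Nullable set: {L}.
S -> Lia: L nullable, giving Lia | ia.
Drop L -> ε.
W -> aL: L nullable, giving a | aL.
Unchanged (no nullable symbols): S -> a; L -> a; L -> aWW; W -> ii.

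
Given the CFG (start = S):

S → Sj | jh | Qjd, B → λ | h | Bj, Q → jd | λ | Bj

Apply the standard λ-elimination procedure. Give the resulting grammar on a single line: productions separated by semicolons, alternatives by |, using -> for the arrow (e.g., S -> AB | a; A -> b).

Nullable set: {B, Q}.
S -> Qjd: Q nullable, giving Qjd | jd.
Drop B -> λ.
B -> Bj: B nullable, giving Bj | j.
Drop Q -> λ.
Q -> Bj: B nullable, giving Bj | j.
Unchanged (no nullable symbols): S -> Sj; S -> jh; B -> h; Q -> jd.

S -> Sj | jd | jh | Qjd; B -> h | j | Bj; Q -> j | Bj | jd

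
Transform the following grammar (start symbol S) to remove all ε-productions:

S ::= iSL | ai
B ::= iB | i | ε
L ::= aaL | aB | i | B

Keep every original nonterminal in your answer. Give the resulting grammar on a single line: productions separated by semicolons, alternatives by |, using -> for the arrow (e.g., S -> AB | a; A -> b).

S -> ai | iS | iSL; B -> i | iB; L -> B | a | i | aB | aa | aaL

Nullable set: {B, L}.
S -> iSL: L nullable, giving iS | iSL.
Drop B -> ε.
B -> iB: B nullable, giving i | iB.
L -> B: B nullable, giving B.
L -> aB: B nullable, giving a | aB.
L -> aaL: L nullable, giving aa | aaL.
Unchanged (no nullable symbols): S -> ai; B -> i; L -> i.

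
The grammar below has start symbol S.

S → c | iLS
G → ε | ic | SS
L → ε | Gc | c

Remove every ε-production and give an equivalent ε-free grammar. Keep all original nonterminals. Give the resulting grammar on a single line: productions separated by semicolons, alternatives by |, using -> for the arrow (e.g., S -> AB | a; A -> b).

Nullable set: {G, L}.
S -> iLS: L nullable, giving iLS | iS.
Drop G -> ε.
Drop L -> ε.
L -> Gc: G nullable, giving Gc | c.
Unchanged (no nullable symbols): S -> c; G -> SS; G -> ic; L -> c.

S -> c | iS | iLS; G -> SS | ic; L -> c | Gc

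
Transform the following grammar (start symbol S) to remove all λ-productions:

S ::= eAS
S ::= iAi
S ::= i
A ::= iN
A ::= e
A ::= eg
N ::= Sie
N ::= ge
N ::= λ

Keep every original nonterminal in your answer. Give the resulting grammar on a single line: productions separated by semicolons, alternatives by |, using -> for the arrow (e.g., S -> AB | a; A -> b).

S -> i | eAS | iAi; A -> e | i | eg | iN; N -> ge | Sie

Nullable set: {N}.
A -> iN: N nullable, giving i | iN.
Drop N -> λ.
Unchanged (no nullable symbols): S -> eAS; S -> i; S -> iAi; A -> e; A -> eg; N -> Sie; N -> ge.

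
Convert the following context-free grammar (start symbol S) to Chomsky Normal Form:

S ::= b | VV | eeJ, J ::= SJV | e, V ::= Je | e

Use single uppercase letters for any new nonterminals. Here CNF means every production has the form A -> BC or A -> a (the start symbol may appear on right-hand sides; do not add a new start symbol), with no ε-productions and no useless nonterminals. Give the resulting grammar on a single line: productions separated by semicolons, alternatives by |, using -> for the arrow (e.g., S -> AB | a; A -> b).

S -> b | AC | VV; A -> e; B -> JV; C -> AJ; J -> e | SB; V -> e | JA

No ε-productions.
No unit productions to eliminate.
TERM: introduce A -> e and substitute in every rule of length ≥2.
BIN: J -> SJV becomes J -> SB, B -> JV; S -> AAJ becomes S -> AC, C -> AJ.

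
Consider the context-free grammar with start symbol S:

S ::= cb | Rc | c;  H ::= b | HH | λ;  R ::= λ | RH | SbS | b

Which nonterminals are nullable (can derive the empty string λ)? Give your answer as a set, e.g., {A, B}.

{H, R}

Directly nullable (have an ε-rule): {H, R}.
Not nullable: S — each has a terminal in every rule's right-hand side or depends on a non-nullable symbol.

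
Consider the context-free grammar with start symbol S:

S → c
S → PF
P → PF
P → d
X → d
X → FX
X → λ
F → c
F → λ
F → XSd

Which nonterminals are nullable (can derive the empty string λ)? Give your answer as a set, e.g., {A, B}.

Directly nullable (have an ε-rule): {F, X}.
Not nullable: P, S — each has a terminal in every rule's right-hand side or depends on a non-nullable symbol.

{F, X}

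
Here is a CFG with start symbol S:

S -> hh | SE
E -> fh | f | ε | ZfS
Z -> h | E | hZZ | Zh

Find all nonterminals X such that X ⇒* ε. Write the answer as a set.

Directly nullable (have an ε-rule): {E}.
Z is nullable via Z -> E (every symbol on the right is already known nullable).
Not nullable: S — each has a terminal in every rule's right-hand side or depends on a non-nullable symbol.

{E, Z}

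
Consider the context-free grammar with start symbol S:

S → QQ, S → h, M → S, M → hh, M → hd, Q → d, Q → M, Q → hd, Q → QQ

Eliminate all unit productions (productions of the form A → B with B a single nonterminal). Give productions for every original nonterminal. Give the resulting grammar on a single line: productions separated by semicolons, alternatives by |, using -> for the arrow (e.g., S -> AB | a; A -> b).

S -> h | QQ; M -> h | QQ | hd | hh; Q -> d | h | QQ | hd | hh

Unit productions: M->S, Q->M.
Unit pairs (A ⇒* B via units): (M,S), (Q,M), (Q,S).
S: inherits non-unit rules of {S} → QQ | h.
M: inherits non-unit rules of {M, S} → QQ | h | hd | hh.
Q: inherits non-unit rules of {M, Q, S} → QQ | d | h | hd | hh.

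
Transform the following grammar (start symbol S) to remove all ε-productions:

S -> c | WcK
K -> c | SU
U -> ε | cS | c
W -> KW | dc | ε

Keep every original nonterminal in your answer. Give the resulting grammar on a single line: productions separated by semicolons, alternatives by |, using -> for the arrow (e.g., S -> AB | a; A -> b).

S -> c | cK | WcK; K -> S | c | SU; U -> c | cS; W -> K | KW | dc

Nullable set: {U, W}.
S -> WcK: W nullable, giving WcK | cK.
K -> SU: U nullable, giving S | SU.
Drop U -> ε.
Drop W -> ε.
W -> KW: W nullable, giving K | KW.
Unchanged (no nullable symbols): S -> c; K -> c; U -> c; U -> cS; W -> dc.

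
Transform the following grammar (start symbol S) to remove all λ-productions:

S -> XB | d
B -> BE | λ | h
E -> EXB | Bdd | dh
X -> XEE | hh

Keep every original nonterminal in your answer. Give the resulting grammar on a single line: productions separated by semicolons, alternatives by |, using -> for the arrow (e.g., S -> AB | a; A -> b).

Nullable set: {B}.
S -> XB: B nullable, giving X | XB.
Drop B -> λ.
B -> BE: B nullable, giving BE | E.
E -> Bdd: B nullable, giving Bdd | dd.
E -> EXB: B nullable, giving EX | EXB.
Unchanged (no nullable symbols): S -> d; B -> h; E -> dh; X -> XEE; X -> hh.

S -> X | d | XB; B -> E | h | BE; E -> EX | dd | dh | Bdd | EXB; X -> hh | XEE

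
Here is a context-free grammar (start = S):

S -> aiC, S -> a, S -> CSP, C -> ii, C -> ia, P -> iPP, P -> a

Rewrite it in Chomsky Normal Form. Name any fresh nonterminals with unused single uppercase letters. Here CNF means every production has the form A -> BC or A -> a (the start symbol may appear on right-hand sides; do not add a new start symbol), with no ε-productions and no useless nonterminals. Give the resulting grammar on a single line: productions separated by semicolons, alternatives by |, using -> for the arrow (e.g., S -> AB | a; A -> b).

No ε-productions.
No unit productions to eliminate.
TERM: introduce B -> a, A -> i and substitute in every rule of length ≥2.
BIN: P -> APP becomes P -> AD, D -> PP; S -> BAC becomes S -> BE, E -> AC; S -> CSP becomes S -> CF, F -> SP.

S -> a | BE | CF; A -> i; B -> a; C -> AA | AB; D -> PP; E -> AC; F -> SP; P -> a | AD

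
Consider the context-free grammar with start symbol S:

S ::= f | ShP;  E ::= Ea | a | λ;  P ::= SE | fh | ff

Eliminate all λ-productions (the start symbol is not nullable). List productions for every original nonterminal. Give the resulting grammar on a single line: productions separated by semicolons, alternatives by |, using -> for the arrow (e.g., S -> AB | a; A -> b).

S -> f | ShP; E -> a | Ea; P -> S | SE | ff | fh

Nullable set: {E}.
Drop E -> λ.
E -> Ea: E nullable, giving Ea | a.
P -> SE: E nullable, giving S | SE.
Unchanged (no nullable symbols): S -> ShP; S -> f; E -> a; P -> ff; P -> fh.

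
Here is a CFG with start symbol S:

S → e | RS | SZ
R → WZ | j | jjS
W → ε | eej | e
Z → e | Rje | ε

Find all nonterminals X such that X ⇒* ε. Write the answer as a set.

Directly nullable (have an ε-rule): {W, Z}.
R is nullable via R -> WZ (every symbol on the right is already known nullable).
Not nullable: S — each has a terminal in every rule's right-hand side or depends on a non-nullable symbol.

{R, W, Z}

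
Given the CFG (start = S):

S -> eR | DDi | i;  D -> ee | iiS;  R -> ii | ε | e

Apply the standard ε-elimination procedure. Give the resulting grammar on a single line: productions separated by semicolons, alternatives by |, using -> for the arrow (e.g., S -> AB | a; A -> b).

S -> e | i | eR | DDi; D -> ee | iiS; R -> e | ii

Nullable set: {R}.
S -> eR: R nullable, giving e | eR.
Drop R -> ε.
Unchanged (no nullable symbols): S -> DDi; S -> i; D -> ee; D -> iiS; R -> e; R -> ii.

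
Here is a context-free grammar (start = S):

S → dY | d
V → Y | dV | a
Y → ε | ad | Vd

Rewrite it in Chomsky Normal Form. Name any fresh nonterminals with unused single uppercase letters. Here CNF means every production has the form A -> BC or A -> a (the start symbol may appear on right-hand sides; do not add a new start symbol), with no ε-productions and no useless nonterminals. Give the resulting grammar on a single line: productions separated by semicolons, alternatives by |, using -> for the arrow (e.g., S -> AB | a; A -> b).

Nullable: {V, Y}; after ε-elimination: S -> d | dY; V -> Y | a | d | dV; Y -> d | Vd | ad.
After unit-elimination: S -> d | dY; V -> a | d | Vd | ad | dV; Y -> d | Vd | ad.
TERM: introduce B -> a, A -> d and substitute in every rule of length ≥2.

S -> d | AY; A -> d; B -> a; V -> a | d | AV | BA | VA; Y -> d | BA | VA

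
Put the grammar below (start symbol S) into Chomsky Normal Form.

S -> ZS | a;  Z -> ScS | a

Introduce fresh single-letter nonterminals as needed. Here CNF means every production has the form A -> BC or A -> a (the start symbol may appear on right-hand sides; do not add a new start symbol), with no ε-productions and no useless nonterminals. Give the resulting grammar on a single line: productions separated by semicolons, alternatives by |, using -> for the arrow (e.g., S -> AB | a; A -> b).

S -> a | ZS; A -> c; B -> AS; Z -> a | SB

No ε-productions.
No unit productions to eliminate.
TERM: introduce A -> c and substitute in every rule of length ≥2.
BIN: Z -> SAS becomes Z -> SB, B -> AS.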